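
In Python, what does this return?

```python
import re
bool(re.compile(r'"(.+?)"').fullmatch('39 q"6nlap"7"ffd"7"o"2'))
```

False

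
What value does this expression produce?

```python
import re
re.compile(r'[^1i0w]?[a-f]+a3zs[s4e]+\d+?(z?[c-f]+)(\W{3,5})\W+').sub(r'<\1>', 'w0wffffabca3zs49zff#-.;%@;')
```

'w0w<zff>'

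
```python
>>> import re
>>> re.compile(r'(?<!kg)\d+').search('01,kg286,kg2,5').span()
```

Because the assertion is negative and zero-width, positions next to the forbidden text are skipped.
`re.search` scans for the first position where the pattern succeeds.
The match spans [0:2] → '01'.

(0, 2)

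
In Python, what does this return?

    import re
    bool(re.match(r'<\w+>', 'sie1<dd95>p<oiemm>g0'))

With `match`, the pattern is implicitly anchored at the beginning.
Here the pattern fails at index 0, so the call returns None, and `bool(None)` is False.

False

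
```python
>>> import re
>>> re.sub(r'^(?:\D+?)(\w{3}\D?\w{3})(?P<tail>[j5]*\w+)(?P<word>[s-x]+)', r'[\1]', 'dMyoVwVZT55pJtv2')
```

'[MyoVwVZ]2'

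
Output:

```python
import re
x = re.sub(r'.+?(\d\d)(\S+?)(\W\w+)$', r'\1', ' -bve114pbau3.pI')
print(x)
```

11

Pattern: one or more of any character (lazy); then a digit, then a digit (captured); then one or more of a non-whitespace character (lazy) (captured); then a non-word character, then one or more of a word character (captured); then anchored at the end.
Matches: at [0:16] → ' -bve114pbau3.pI'.
The replacement refers to a captured group, so each match is rewritten using its own captured text.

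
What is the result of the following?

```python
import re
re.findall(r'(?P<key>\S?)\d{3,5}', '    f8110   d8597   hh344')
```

The pattern matches optionally a non-whitespace character (captured as 'key'); then 3 to 5 of a digit.
Scanning left to right: at [4:9] match 'f8110', group 1 = 'f'; at [12:17] match 'd8597', group 1 = 'd'; at [21:25] match 'h344', group 1 = 'h'.
Because there's exactly one group, `findall` drops the full match and keeps group 1 from each hit.

['f', 'd', 'h']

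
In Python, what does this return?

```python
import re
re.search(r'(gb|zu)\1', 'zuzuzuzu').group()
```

`\1` is not a pattern — it's the concrete string captured by group 1, re-applied verbatim.
`re.search` scans for the first position where the pattern succeeds.
The match spans [0:4] → 'zuzu'.
Captured: group 1 = 'zu'.

'zuzu'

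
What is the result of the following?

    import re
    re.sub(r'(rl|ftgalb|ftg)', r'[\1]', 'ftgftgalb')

'[ftg][ftgalb]'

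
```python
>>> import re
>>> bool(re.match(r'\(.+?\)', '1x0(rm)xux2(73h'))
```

`re.match` won't scan ahead — the pattern has to work from the very first character.
Here the string doesn't start with a match, so the call returns None, and `bool(None)` is False.

False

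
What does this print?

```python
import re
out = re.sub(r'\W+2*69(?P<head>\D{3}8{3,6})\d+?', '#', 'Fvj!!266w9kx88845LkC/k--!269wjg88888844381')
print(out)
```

Fvj!!266w9kx88845LkC/k#4381

The `?` after the quantifier makes it lazy — it takes as little as possible before letting the rest of the pattern try.
`sub` substitutes '#' at each match site.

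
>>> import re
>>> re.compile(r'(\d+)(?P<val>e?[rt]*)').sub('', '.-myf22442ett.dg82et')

Every occurrence is swapped for ''.

'.-myf.dg'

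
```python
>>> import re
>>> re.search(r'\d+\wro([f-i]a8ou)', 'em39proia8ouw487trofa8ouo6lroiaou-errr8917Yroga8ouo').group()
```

This matches one or more of a digit; then a word character, then the literal 'ro'; then a character in [f-i], then the literal 'a8', then the literal 'ou' (captured).
`search` walks the string left to right and returns the first match it finds.
The match spans [2:12] → '39proia8ou'.
Captured: group 1 = 'ia8ou'.

'39proia8ou'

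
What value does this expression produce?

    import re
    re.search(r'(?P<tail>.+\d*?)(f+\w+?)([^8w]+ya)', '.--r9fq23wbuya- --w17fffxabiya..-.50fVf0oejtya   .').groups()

('.--r9fq23wbuya- --w17fffxabiya..-.50fV', 'f0', 'oejtya')

The match spans [0:46] → '.--r9fq23wbuya- --w17fffxabiya..-.50fVf0oejtya'.
Captured: group 1 = '.--r9fq23wbuya- --w17fffxabiya..-.50fV', group 2 = 'f0', group 3 = 'oejtya'.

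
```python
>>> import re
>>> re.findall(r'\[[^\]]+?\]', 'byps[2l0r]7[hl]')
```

With no groups in the pattern, `findall` gives back each whole match — 2 here.

['[2l0r]', '[hl]']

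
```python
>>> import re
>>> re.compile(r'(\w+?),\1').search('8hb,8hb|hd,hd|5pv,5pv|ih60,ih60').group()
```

`\1` is not a pattern — it's the concrete string captured by group 1, re-applied verbatim.
`search` walks the string left to right and returns the first match it finds.
The match spans [0:7] → '8hb,8hb'.
Captured: group 1 = '8hb'.

'8hb,8hb'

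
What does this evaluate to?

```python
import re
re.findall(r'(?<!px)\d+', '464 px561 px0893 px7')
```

A negative assertion filters positions out without eating any characters.
No capturing groups, so `findall` returns the 3 full match strings.

['464', '61', '893']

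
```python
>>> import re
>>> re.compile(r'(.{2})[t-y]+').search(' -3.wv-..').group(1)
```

'3.'

The pattern matches exactly 2 of any character (captured); then one or more of a character in [t-y].
`re.search` tries every starting position until one works.
The match spans [2:6] → '3.wv'.
Captured: group 1 = '3.'.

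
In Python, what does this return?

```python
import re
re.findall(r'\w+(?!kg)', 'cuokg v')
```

['cuokg', 'v']

A negative assertion filters positions out without eating any characters.
Walking the string: at [0:5] → 'cuokg'; at [6:7] → 'v'.
With no groups in the pattern, `findall` gives back each whole match — 2 here.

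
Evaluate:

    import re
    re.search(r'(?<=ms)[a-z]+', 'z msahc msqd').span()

The positive lookaround only admits positions where the adjacent text matches; those characters stay outside the span.
The match spans [4:7] → 'ahc'.

(4, 7)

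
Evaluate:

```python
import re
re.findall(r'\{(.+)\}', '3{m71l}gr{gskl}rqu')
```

Because there's exactly one group, `findall` drops the full match and keeps group 1 from the one hit.

['m71l}gr{gskl']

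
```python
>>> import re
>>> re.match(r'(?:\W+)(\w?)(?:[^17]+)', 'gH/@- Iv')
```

`match` is anchored at position 0; if the pattern doesn't fit there, it returns None.
Here the string doesn't start with a match, so the call returns None.

None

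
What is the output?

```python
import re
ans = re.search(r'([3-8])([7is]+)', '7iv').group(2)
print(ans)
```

i

The match spans [0:2] → '7i'.
Captured: group 1 = '7', group 2 = 'i'.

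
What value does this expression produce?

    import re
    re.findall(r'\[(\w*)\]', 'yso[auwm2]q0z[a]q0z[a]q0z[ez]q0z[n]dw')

['auwm2', 'a', 'a', 'ez', 'n']

Walking the string: at [3:10] match '[auwm2]', group 1 = 'auwm2'; at [13:16] match '[a]', group 1 = 'a'; at [19:22] match '[a]', group 1 = 'a'; at [25:29] match '[ez]', group 1 = 'ez'; at [32:35] match '[n]', group 1 = 'n'.
With a single group, `findall` returns only what that group captured — 5 items.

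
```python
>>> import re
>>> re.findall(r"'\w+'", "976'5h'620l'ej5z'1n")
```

Walking the string: at [3:7] → "'5h'"; at [11:17] → "'ej5z'".
With no groups in the pattern, `findall` gives back each whole match — 2 here.

["'5h'", "'ej5z'"]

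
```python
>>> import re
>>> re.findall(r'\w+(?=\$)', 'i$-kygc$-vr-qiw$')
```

['i', 'kygc', 'qiw']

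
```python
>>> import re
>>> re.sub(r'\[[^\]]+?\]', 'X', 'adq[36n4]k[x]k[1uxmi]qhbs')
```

'adqXkXkXqhbs'

Every occurrence is swapped for 'X'.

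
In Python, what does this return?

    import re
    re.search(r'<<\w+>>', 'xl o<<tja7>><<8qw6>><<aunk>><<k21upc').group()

`re.search` scans for the first position where the pattern succeeds.
The match spans [4:12] → '<<tja7>>'.

'<<tja7>>'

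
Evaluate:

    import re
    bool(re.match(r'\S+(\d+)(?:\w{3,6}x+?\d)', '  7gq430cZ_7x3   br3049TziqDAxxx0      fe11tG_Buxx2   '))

False

`match` is anchored at position 0; if the pattern doesn't fit there, it returns None.
Here the string doesn't start with a match, so the call returns None, and `bool(None)` is False.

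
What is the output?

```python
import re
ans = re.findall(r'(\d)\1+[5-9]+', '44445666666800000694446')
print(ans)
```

A backreference is literal: `\1` must see the identical characters the first group matched.
`findall` collects group 1 from each match (3 total).

['4', '0', '4']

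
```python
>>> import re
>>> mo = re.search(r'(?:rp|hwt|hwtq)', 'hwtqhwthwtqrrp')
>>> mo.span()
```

(0, 3)

Branches in `(...|...)` are attempted left-to-right; the first branch that allows the whole pattern to succeed is taken.
The match spans [0:3] → 'hwt'.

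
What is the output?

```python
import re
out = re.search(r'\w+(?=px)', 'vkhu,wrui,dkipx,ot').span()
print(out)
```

(10, 13)

Because the assertion is zero-width, the text it checks is not consumed and won't appear in the result.
The match spans [10:13] → 'dki'.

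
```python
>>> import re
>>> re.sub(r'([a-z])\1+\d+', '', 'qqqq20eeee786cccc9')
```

''

A backreference is literal: `\1` must see the identical characters the first group matched.
Matches: at [0:6] → 'qqqq20'; at [6:13] → 'eeee786'; at [13:18] → 'cccc9'.
Every occurrence is swapped for ''.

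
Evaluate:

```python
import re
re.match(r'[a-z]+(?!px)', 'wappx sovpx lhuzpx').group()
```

'wappx'

The negative lookahead/lookbehind blocks any match where the forbidden context is present.
With `match`, the pattern is implicitly anchored at the beginning.
The match spans [0:5] → 'wappx'.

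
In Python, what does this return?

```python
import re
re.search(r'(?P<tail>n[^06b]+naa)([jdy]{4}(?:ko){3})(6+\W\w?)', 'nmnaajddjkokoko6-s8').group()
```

'nmnaajddjkokoko6-s'

Pattern: a literal 'n', then one or more of any character except [06b], then the literal 'naa' (captured as 'tail'); then exactly 4 of one of [jdy], then the literal 'ko' repeated 3 times (captured); then one or more of the literal '6', then a non-word character, then optionally a word character (captured).
`search` walks the string left to right and returns the first match it finds.
The match spans [0:18] → 'nmnaajddjkokoko6-s'.
Captured: group 1 = 'nmnaa', group 2 = 'jddjkokoko', group 3 = '6-s'.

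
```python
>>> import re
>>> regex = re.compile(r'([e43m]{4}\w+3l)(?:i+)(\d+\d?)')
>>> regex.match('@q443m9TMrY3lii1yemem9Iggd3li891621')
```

`match` is anchored at position 0; if the pattern doesn't fit there, it returns None.
Here the pattern fails at index 0, so the call returns None.

None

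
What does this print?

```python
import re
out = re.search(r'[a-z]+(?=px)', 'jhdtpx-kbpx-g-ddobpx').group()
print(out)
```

The `(?=…)`/`(?<=…)` assertion just peeks at neighbouring text; it doesn't advance the match position.
The match spans [0:4] → 'jhdt'.

jhdt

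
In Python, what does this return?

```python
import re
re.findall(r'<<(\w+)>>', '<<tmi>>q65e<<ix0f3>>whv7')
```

Scanning left to right: at [0:7] match '<<tmi>>', group 1 = 'tmi'; at [11:20] match '<<ix0f3>>', group 1 = 'ix0f3'.
One capturing group, so `findall` returns just the captured substring from each match — 2 in all.

['tmi', 'ix0f3']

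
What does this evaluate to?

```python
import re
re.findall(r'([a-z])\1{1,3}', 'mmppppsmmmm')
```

The backreference `\1` re-matches whatever the first group consumed, character for character.
Walking the string: at [0:2] match 'mm', group 1 = 'm'; at [2:6] match 'pppp', group 1 = 'p'; at [7:11] match 'mmmm', group 1 = 'm'.
With a single group, `findall` returns only what that group captured — 3 items.

['m', 'p', 'm']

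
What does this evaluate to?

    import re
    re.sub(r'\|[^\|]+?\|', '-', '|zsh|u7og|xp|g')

Matches: at [0:5] → '|zsh|'; at [9:13] → '|xp|'.
Each match is replaced by '-'.

'-u7og-g'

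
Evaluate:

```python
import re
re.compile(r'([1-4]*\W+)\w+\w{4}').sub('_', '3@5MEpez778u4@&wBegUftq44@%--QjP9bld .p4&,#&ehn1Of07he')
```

'___ .p_'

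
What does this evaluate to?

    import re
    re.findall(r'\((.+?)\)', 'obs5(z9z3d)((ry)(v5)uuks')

['z9z3d', '(ry', 'v5']

A `+?`/`*?`/`{m,n}?` starts at its minimum and grows only as far as needed for what follows to match.
Matches: at [4:11] match '(z9z3d)', group 1 = 'z9z3d'; at [11:16] match '((ry)', group 1 = '(ry'; at [16:20] match '(v5)', group 1 = 'v5'.
`findall` collects group 1 from each match (3 total).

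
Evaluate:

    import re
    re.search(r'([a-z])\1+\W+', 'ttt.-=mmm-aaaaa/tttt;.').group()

`\1` has to match the exact text group 1 already captured.
The match spans [0:6] → 'ttt.-='.

'ttt.-='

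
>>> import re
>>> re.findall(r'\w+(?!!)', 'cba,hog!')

['cba', 'ho']

The negative lookahead/lookbehind blocks any match where the forbidden context is present.
With no groups in the pattern, `findall` gives back each whole match — 2 here.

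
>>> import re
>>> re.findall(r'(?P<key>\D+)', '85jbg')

Pattern: one or more of a non-digit (captured as 'key').
With a single group, `findall` returns only what that group captured — 1 item.

['jbg']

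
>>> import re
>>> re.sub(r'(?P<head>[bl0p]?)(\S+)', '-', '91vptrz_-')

This matches optionally one of [bl0p] (captured as 'head'); then one or more of a non-whitespace character (captured).
Matches: at [0:9] → '91vptrz_-'.
Every occurrence is swapped for '-'.

'-'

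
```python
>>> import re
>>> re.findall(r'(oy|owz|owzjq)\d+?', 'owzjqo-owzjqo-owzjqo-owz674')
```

['owz']

Walking the string: at [21:25] match 'owz6', group 1 = 'owz'.
Because there's exactly one group, `findall` drops the full match and keeps group 1 from the one hit.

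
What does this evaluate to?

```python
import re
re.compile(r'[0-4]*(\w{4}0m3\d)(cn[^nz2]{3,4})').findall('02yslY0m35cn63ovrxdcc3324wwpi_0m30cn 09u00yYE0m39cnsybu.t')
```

[('yslY0m35', 'cn63ov'), ('wpi_0m30', 'cn 09u'), ('0yYE0m39', 'cnsybu')]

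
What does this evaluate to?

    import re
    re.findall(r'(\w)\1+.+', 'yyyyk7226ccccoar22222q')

`\1` has to match the exact text group 1 already captured.
`findall` collects group 1 from the one match (1 total).

['y']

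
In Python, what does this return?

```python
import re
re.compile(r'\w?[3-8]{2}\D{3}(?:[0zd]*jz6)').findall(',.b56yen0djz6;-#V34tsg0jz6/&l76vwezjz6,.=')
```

['b56yen0djz6', 'V34tsg0jz6', 'l76vwezjz6']

The pattern matches optionally a word character; then exactly 2 of a character in [3-8], then exactly 3 of a non-digit; then zero or more of one of [0zd], then the literal 'jz6' (non-capturing group).
Matches: at [2:13] → 'b56yen0djz6'; at [16:26] → 'V34tsg0jz6'; at [28:38] → 'l76vwezjz6'.
Since nothing is captured, `findall` lists the 3 matched substrings directly.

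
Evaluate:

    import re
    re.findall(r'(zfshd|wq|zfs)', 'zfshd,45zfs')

['zfshd', 'zfs']

Branches in `(...|...)` are attempted left-to-right; the first branch that allows the whole pattern to succeed is taken.
Matches: at [0:5] match 'zfshd', group 1 = 'zfshd'; at [8:11] match 'zfs', group 1 = 'zfs'.
Because there's exactly one group, `findall` drops the full match and keeps group 1 from each hit.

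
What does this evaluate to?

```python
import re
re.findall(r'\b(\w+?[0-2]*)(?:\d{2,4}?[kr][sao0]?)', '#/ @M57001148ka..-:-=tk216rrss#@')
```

['M570011', 'tk2']

The pattern matches a word boundary (`\b`, zero-width); then one or more of a word character (lazy), then zero or more of a character in [0-2] (captured); then 2 to 4 of a digit (lazy), then one of [kr], then optionally one of [sao0] (non-capturing group).
One capturing group, so `findall` returns just the captured substring from each match — 2 in all.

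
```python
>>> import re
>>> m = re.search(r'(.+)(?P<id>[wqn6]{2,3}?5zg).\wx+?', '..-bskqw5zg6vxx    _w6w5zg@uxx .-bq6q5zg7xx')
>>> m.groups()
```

('..-bskqw5zg6vxx    _w6w5zg@uxx .-bq', '6q5zg')

Pattern: one or more of any character (captured); then 2 to 3 of one of [wqn6] (lazy), then the literal '5zg' (captured as 'id'); then any character, then a word character, then one or more of a literal 'x' (lazy).
`re.search` tries every starting position until one works.
The match spans [0:43] → '..-bskqw5zg6vxx    _w6w5zg@uxx .-bq6q5zg7xx'.
Captured: group 1 = '..-bskqw5zg6vxx    _w6w5zg@uxx .-bq', group 2 = '6q5zg'.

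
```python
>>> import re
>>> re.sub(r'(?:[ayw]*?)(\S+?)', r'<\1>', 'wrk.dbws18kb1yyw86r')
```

'<w><r><k><.><d><b><w><s><1><8><k><b><1><y><y><w><8><6><r>'

This matches zero or more of one of [ayw] (lazy) (non-capturing group); then one or more of a non-whitespace character (lazy) (captured).
Matches: at [0:1] → 'w'; at [1:2] → 'r'; at [2:3] → 'k'; at [3:4] → '.'; at [4:5] → 'd'; ….
The replacement refers to a captured group, so each match is rewritten using its own captured text.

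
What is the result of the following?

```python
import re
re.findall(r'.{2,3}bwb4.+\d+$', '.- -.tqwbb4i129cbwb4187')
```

['29cbwb4187']

This matches 2 to 3 of any character, then the literal 'bw', then the literal 'b4'; then one or more of any character, then one or more of a digit; then anchored at the end.
Matches: at [13:23] → '29cbwb4187'.
No capturing groups, so `findall` returns the 1 full match string.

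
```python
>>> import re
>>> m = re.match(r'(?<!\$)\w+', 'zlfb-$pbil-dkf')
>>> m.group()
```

'zlfb'

`re.match` won't scan ahead — the pattern has to work from the very first character.
The match spans [0:4] → 'zlfb'.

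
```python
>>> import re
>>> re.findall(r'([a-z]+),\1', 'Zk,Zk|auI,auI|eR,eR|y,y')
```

['y']

A backreference is literal: `\1` must see the identical characters the first group matched.
Scanning left to right: at [20:23] match 'y,y', group 1 = 'y'.
One capturing group, so `findall` returns just the captured substring from the one match — 1 in all.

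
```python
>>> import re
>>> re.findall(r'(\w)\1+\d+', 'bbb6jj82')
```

`\1` has to match the exact text group 1 already captured.
Walking the string: at [0:4] match 'bbb6', group 1 = 'b'; at [4:8] match 'jj82', group 1 = 'j'.
With a single group, `findall` returns only what that group captured — 2 items.

['b', 'j']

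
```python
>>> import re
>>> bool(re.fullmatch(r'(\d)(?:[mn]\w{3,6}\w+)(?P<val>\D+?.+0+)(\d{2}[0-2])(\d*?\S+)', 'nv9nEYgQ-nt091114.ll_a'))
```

`fullmatch` succeeds only if the pattern covers the string from start to end.
Here the pattern can't cover the whole string, so the call returns None, and `bool(None)` is False.

False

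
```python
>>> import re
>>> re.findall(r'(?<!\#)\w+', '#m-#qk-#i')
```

['k']

A negative assertion filters positions out without eating any characters.
Scanning left to right: at [5:6] → 'k'.
No capturing groups, so `findall` returns the 1 full match string.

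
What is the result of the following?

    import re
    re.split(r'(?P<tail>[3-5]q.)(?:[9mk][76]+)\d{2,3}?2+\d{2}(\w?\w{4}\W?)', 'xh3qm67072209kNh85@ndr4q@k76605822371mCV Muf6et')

['xh3qm67072209kNh85@ndr', '4q@', '1mCV ', 'Muf6et']

This matches a character in [3-5], then the literal 'q', then any character (captured as 'tail'); then one of [9mk], then one or more of one of [76] (non-capturing group); then 2 to 3 of a digit (lazy), then one or more of the literal '2', then exactly 2 of a digit; then optionally a word character, then exactly 4 of a word character, then optionally a non-word character (captured).
Matches to split on: at [22:41] → '4q@k76605822371mCV '.
With a capturing group present, the delimiter's captured portion is kept in the result list.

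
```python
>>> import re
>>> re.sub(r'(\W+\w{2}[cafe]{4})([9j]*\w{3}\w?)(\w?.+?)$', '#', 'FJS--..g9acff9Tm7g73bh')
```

Pattern: one or more of a non-word character, then exactly 2 of a word character, then exactly 4 of one of [cafe] (captured); then zero or more of one of [9j], then exactly 3 of a word character, then optionally a word character (captured); then optionally a word character, then one or more of any character (lazy) (captured); then anchored at the end.
`sub` substitutes '#' at each match site.

'FJS#'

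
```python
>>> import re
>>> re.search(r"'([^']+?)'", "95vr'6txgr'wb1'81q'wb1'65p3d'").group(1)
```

`search` walks the string left to right and returns the first match it finds.
The match spans [4:11] → "'6txgr'".
Captured: group 1 = '6txgr'.

'6txgr'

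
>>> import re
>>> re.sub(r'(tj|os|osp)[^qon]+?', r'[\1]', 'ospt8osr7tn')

'[os]t8[os]7tn'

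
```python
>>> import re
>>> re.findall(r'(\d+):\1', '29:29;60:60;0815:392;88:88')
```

['29', '60', '88']

The backreference `\1` re-matches whatever the first group consumed, character for character.
Matches: at [0:5] match '29:29', group 1 = '29'; at [6:11] match '60:60', group 1 = '60'; at [21:26] match '88:88', group 1 = '88'.
With a single group, `findall` returns only what that group captured — 3 items.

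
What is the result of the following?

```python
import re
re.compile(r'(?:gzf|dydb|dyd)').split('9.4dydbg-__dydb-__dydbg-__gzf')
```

['9.4', 'g-__', '-__', 'g-__', '']

Alternation tries branches left to right and keeps the first one that lets the overall match succeed at that position.
Each match becomes a cut point; 5 segments remain.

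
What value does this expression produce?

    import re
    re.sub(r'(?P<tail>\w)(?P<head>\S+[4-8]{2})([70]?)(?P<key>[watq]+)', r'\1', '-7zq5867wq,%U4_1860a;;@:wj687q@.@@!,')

Pattern: a word character (captured as 'tail'); then one or more of a non-whitespace character, then exactly 2 of a character in [4-8] (captured as 'head'); then optionally one of [70] (captured); then one or more of one of [watq] (captured as 'key').
Matches: at [1:30] → '7zq5867wq,%U4_1860a;;@:wj687q'.
Each match is replaced using the text its own group 1 captured.

'-7@.@@!,'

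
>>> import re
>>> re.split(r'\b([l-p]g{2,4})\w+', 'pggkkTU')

['', 'pgg', '']

Pattern: a word boundary (`\b`, zero-width); then a character in [l-p], then 2 to 4 of the literal 'g' (captured); then one or more of a word character.
Matches to split on: at [0:7] → 'pggkkTU'.
`re.split` interleaves the captured-group text with the surrounding fragments.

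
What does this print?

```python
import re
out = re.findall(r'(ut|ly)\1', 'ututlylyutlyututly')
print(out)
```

['ut', 'ly', 'ut']

A backreference is literal: `\1` must see the identical characters the first group matched.
Because there's exactly one group, `findall` drops the full match and keeps group 1 from each hit.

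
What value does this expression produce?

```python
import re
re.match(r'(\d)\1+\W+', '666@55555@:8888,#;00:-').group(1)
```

'6'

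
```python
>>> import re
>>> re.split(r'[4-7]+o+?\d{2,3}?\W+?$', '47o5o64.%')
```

This matches one or more of a character in [4-7], then one or more of the literal 'o' (lazy); then 2 to 3 of a digit (lazy), then one or more of a non-word character (lazy); then anchored at the end.
Matches to split on: at [3:9] → '5o64.%'.
`split` removes every match and returns the 2 fragments in between.

['47o', '']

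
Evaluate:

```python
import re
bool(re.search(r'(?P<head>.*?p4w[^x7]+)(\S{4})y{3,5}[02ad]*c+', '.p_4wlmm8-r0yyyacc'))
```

False

Pattern: zero or more of any character (lazy), then the literal 'p4w', then one or more of any character except [x7] (captured as 'head'); then exactly 4 of a non-whitespace character (captured); then 3 to 5 of the literal 'y', then zero or more of one of [02ad], then one or more of the literal 'c'.
Here nothing in the string fits, so the call returns None, and `bool(None)` is False.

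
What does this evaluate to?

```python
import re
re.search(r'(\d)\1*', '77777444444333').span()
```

(0, 5)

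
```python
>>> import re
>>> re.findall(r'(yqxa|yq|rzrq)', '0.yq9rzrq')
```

['yq', 'rzrq']

Because there's exactly one group, `findall` drops the full match and keeps group 1 from each hit.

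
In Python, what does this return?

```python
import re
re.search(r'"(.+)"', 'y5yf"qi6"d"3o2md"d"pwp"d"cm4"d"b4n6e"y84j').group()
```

Unlike `match`, `search` isn't anchored — it looks for the pattern anywhere in the string.
The match spans [4:37] → '"qi6"d"3o2md"d"pwp"d"cm4"d"b4n6e"'.
Captured: group 1 = 'qi6"d"3o2md"d"pwp"d"cm4"d"b4n6e'.

'"qi6"d"3o2md"d"pwp"d"cm4"d"b4n6e"'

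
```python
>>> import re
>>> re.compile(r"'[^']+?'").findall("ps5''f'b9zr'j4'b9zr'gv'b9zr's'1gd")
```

Matches: at [4:7] → "'f'"; at [11:15] → "'j4'"; at [19:23] → "'gv'"; at [27:30] → "'s'".
Since nothing is captured, `findall` lists the 4 matched substrings directly.

["'f'", "'j4'", "'gv'", "'s'"]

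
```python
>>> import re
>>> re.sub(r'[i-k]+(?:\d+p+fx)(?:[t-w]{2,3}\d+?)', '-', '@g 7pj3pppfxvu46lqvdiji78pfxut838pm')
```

Pattern: one or more of a character in [i-k]; then one or more of a digit, then one or more of the literal 'p', then the literal 'fx' (non-capturing group); then 2 to 3 of a character in [t-w], then one or more of a digit (lazy) (non-capturing group).
Matches: at [5:15] → 'j3pppfxvu4'; at [20:31] → 'iji78pfxut8'.
Every occurrence is swapped for '-'.

'@g 7p-6lqvd-38pm'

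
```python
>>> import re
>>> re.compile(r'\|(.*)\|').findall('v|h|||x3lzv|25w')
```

['h|||x3lzv']

Matches: at [1:12] match '|h|||x3lzv|', group 1 = 'h|||x3lzv'.
With a single group, `findall` returns only what that group captured — 1 item.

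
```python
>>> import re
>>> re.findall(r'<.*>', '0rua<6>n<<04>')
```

['<6>n<<04>']

`findall` yields the raw match text (1 of them) because the pattern has no groups.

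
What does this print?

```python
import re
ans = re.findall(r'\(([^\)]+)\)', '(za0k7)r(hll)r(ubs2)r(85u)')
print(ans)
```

One capturing group, so `findall` returns just the captured substring from each match — 4 in all.

['za0k7', 'hll', 'ubs2', '85u']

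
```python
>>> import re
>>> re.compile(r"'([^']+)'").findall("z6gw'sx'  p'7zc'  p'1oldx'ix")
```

`findall` collects group 1 from each match (3 total).

['sx', '7zc', '1oldx']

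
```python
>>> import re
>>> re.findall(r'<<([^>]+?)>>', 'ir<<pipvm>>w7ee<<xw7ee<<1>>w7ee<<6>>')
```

Because there's exactly one group, `findall` drops the full match and keeps group 1 from each hit.

['pipvm', 'xw7ee<<1', '6']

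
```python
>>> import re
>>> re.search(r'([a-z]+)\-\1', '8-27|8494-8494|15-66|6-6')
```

None

After group 1 captures some text, `\1` only succeeds where that same text appears again.
Unlike `match`, `search` isn't anchored — it looks for the pattern anywhere in the string.
Here no position works, so the call returns None.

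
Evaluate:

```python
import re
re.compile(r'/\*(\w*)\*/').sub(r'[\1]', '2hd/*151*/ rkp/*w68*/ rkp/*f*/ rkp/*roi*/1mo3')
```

The replacement refers to a captured group, so each match is rewritten using its own captured text.

'2hd[151] rkp[w68] rkp[f] rkp[roi]1mo3'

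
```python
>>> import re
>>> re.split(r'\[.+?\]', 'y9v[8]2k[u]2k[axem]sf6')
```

['y9v', '2k', '2k', 'sf6']

Because the quantifier is non-greedy, it stops expanding at the earliest point where the rest of the pattern can succeed.
Matches to split on: at [3:6] → '[8]'; at [8:11] → '[u]'; at [13:19] → '[axem]'.
The string is cut at each match, leaving 4 pieces.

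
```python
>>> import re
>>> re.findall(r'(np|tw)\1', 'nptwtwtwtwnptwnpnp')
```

['tw', 'tw', 'np']

`\1` has to match the exact text group 1 already captured.
With a single group, `findall` returns only what that group captured — 3 items.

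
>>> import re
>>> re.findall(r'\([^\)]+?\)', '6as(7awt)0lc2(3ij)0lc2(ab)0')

['(7awt)', '(3ij)', '(ab)']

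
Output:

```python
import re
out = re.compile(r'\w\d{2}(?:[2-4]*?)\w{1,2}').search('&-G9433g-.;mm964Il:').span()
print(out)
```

The `?` after the quantifier makes it lazy — it takes as little as possible before letting the rest of the pattern try.
The match spans [2:7] → 'G9433'.

(2, 7)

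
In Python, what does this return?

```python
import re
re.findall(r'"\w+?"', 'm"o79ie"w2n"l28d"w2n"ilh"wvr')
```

['"o79ie"', '"l28d"', '"ilh"']

Scanning left to right: at [1:8] → '"o79ie"'; at [11:17] → '"l28d"'; at [20:25] → '"ilh"'.
`findall` yields the raw match text (3 of them) because the pattern has no groups.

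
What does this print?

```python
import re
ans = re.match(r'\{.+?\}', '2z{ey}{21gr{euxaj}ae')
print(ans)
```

`re.match` won't scan ahead — the pattern has to work from the very first character.
Here the pattern fails at index 0, so the call returns None.

None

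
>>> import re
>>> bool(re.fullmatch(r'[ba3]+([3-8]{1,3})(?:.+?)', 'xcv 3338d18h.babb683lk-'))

False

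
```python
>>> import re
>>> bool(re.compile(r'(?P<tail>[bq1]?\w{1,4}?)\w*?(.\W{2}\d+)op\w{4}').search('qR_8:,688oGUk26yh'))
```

False

The pattern matches optionally one of [bq1], then 1 to 4 of a word character (lazy) (captured as 'tail'); then zero or more of a word character (lazy); then any character, then exactly 2 of a non-word character, then one or more of a digit (captured); then the literal 'op', then exactly 4 of a word character.
Here the pattern never matches, so the call returns None, and `bool(None)` is False.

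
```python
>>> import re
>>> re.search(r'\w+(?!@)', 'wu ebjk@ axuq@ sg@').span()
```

(0, 2)

The negative lookaround is zero-width — it rules out positions where the adjacent text would match, without consuming anything.
`search` walks the string left to right and returns the first match it finds.
The match spans [0:2] → 'wu'.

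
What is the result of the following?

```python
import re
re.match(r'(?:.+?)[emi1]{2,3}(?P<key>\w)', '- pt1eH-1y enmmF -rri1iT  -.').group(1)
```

The match spans [0:7] → '- pt1eH'.
Captured: group 1 = 'H'.

'H'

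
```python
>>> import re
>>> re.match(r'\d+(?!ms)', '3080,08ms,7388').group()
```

The negative lookaround is zero-width — it rules out positions where the adjacent text would match, without consuming anything.
With `match`, the pattern is implicitly anchored at the beginning.
The match spans [0:4] → '3080'.

'3080'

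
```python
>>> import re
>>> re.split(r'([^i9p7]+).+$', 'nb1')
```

['', 'nb', '']

Pattern: one or more of any character except [i9p7] (captured); then one or more of any character; then anchored at the end.
Matches to split on: at [0:3] → 'nb1'.
The group in the pattern means `split` returns the separators' captures alongside the pieces.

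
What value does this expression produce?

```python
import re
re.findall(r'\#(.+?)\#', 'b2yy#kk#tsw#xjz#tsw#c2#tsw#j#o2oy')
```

['kk', 'xjz', 'c2', 'j']

Matches: at [4:8] match '#kk#', group 1 = 'kk'; at [11:16] match '#xjz#', group 1 = 'xjz'; at [19:23] match '#c2#', group 1 = 'c2'; at [26:29] match '#j#', group 1 = 'j'.
`findall` collects group 1 from each match (4 total).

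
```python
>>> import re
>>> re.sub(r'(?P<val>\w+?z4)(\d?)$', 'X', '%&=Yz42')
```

This matches one or more of a word character (lazy), then the literal 'z4' (captured as 'val'); then optionally a digit (captured); then anchored at the end.
Matches: at [3:7] → 'Yz42'.
Each match is replaced by 'X'.

'%&=X'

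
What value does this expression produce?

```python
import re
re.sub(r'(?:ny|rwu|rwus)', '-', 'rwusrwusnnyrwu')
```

'-s-sn--'

The regex engine tests alternatives in the order written; an earlier branch that matches wins even if a later one would match more.
Matches: at [0:3] → 'rwu'; at [4:7] → 'rwu'; at [9:11] → 'ny'; at [11:14] → 'rwu'.
Every occurrence is swapped for '-'.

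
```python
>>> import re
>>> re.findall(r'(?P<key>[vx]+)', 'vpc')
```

['v']

One capturing group, so `findall` returns just the captured substring from the one match — 1 in all.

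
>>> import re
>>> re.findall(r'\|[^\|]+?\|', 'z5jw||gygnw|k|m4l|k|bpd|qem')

['|gygnw|', '|m4l|', '|bpd|']

Scanning left to right: at [5:12] → '|gygnw|'; at [13:18] → '|m4l|'; at [19:24] → '|bpd|'.
With no groups in the pattern, `findall` gives back each whole match — 3 here.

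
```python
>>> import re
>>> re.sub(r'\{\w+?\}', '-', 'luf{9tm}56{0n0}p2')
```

'luf-56-p2'

`sub` substitutes '-' at each match site.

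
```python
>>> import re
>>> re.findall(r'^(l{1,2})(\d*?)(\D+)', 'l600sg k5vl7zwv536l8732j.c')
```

[('l', '600', 'sg k')]

The pattern matches anchored at the start of the string; then 1 to 2 of a literal 'l' (captured); then zero or more of a digit (lazy) (captured); then one or more of a non-digit (captured).
Matches: at [0:8] match 'l600sg k', groups = ('l', '600', 'sg k').
`findall` packs the 3 group values into a tuple for every match.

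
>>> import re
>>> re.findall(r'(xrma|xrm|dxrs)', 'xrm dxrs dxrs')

Walking the string: at [0:3] match 'xrm', group 1 = 'xrm'; at [4:8] match 'dxrs', group 1 = 'dxrs'; at [9:13] match 'dxrs', group 1 = 'dxrs'.
One capturing group, so `findall` returns just the captured substring from each match — 3 in all.

['xrm', 'dxrs', 'dxrs']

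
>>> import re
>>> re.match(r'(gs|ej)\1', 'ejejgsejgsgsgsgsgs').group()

'ejej'

`re.match` won't scan ahead — the pattern has to work from the very first character.
The match spans [0:4] → 'ejej'.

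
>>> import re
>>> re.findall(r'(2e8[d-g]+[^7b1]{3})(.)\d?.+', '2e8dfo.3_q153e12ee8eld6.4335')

The pattern matches the literal '2e8', then one or more of a character in [d-g], then exactly 3 of any character except [7b1] (captured); then any character (captured); then optionally a digit, then one or more of any character.
Matches: at [0:28] match '2e8dfo.3_q153e12ee8eld6.4335', groups = ('2e8dfo.3', '_').
Multiple groups make `findall` return tuples — one 2-tuple for the one match.

[('2e8dfo.3', '_')]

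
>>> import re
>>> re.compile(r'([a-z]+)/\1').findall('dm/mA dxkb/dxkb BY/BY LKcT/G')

['m', 'dxkb']

`\1` is not a pattern — it's the concrete string captured by group 1, re-applied verbatim.
One capturing group, so `findall` returns just the captured substring from each match — 2 in all.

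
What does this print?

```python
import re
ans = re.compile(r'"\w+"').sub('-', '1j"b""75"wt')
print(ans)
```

1j--wt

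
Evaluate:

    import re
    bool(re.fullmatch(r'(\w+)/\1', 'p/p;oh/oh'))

`fullmatch` succeeds only if the pattern covers the string from start to end.
Here the string isn't matched end-to-end, so the call returns None, and `bool(None)` is False.

False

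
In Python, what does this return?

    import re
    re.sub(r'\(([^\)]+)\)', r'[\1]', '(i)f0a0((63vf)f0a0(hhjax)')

'[i]f0a0[(63vf]f0a0[hhjax]'

The replacement refers to a captured group, so each match is rewritten using its own captured text.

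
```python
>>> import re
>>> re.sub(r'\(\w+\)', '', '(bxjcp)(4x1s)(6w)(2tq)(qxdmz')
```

'(qxdmz'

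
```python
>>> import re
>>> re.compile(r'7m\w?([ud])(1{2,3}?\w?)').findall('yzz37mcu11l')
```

The pattern matches the literal '7m', then optionally a word character; then one of [ud] (captured); then 2 to 3 of a literal '1' (lazy), then optionally a word character (captured).
Walking the string: at [4:11] match '7mcu11l', groups = ('u', '11l').
2 groups means the one result is a tuple of 2 captured strings — 1 here.

[('u', '11l')]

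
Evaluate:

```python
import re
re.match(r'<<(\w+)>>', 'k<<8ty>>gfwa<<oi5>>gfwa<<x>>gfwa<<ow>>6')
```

None

`re.match` won't scan ahead — the pattern has to work from the very first character.
Here the pattern fails at index 0, so the call returns None.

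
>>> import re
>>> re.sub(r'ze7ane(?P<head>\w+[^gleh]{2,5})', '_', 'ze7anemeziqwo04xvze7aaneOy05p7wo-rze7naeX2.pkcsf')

This matches a literal 'z', then the literal 'e7', then the literal 'ane'; then one or more of a word character, then 2 to 5 of any character except [gleh] (captured as 'head').
Matches: at [0:35] → 'ze7anemeziqwo04xvze7aaneOy05p7wo-rz'.
Every occurrence is swapped for '_'.

'_e7naeX2.pkcsf'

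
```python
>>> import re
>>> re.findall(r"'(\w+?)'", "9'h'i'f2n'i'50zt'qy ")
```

Scanning left to right: at [1:4] match "'h'", group 1 = 'h'; at [5:10] match "'f2n'", group 1 = 'f2n'; at [11:17] match "'50zt'", group 1 = '50zt'.
With a single group, `findall` returns only what that group captured — 3 items.

['h', 'f2n', '50zt']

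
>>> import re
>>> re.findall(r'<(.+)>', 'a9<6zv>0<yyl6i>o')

['6zv>0<yyl6i']

With a single group, `findall` returns only what that group captured — 1 item.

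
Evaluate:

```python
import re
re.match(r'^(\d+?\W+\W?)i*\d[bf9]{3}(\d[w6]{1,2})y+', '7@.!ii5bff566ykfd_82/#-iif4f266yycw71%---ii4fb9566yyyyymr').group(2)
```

'566'

The match spans [0:14] → '7@.!ii5bff566y'.
Captured: group 1 = '7@.!', group 2 = '566'.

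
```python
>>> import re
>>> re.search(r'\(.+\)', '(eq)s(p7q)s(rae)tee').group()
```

'(eq)s(p7q)s(rae)'

The match spans [0:16] → '(eq)s(p7q)s(rae)'.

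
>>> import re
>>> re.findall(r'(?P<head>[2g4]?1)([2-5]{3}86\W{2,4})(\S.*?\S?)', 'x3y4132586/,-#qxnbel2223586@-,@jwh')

[('41', '32586/,-#', 'qx')]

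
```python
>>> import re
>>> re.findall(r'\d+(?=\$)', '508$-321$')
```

The lookaround is zero-width — it requires the adjacent text to match without consuming it, so the asserted text isn't part of the match.
No capturing groups, so `findall` returns the 2 full match strings.

['508', '321']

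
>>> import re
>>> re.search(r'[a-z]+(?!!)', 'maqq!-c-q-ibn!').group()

'maq'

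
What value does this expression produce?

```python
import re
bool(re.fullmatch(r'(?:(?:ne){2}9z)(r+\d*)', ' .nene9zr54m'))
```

False

This matches the literal 'ne' repeated 2 times, then the literal '9z' (non-capturing group); then one or more of the literal 'r', then zero or more of a digit (captured).
`re.fullmatch` is like wrapping the pattern in `^…$` (in single-line mode).
Here there's no way to consume every character, so the call returns None, and `bool(None)` is False.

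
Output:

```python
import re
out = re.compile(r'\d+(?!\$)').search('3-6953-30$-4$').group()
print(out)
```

`(?!…)`/`(?<!…)` only lets a position through if the neighbouring text does NOT match; no characters are consumed.
Unlike `match`, `search` isn't anchored — it looks for the pattern anywhere in the string.
The match spans [0:1] → '3'.

3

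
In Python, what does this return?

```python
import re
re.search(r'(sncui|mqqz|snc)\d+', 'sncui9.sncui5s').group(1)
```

'sncui'

`search` walks the string left to right and returns the first match it finds.
The match spans [0:6] → 'sncui9'.
Captured: group 1 = 'sncui'.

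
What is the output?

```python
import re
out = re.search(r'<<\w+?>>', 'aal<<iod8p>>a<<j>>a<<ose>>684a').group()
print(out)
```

`re.search` tries every starting position until one works.
The match spans [3:12] → '<<iod8p>>'.

<<iod8p>>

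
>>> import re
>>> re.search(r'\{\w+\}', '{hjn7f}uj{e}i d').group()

Unlike `match`, `search` isn't anchored — it looks for the pattern anywhere in the string.
The match spans [0:7] → '{hjn7f}'.

'{hjn7f}'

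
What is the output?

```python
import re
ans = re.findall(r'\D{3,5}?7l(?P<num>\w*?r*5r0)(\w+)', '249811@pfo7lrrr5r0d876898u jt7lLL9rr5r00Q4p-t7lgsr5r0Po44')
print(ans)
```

Pattern: 3 to 5 of a non-digit (lazy), then the literal '7l'; then zero or more of a word character (lazy), then zero or more of the literal 'r', then the literal '5r0' (captured as 'num'); then one or more of a word character (captured).
Matches: at [6:26] match '@pfo7lrrr5r0d876898u', groups = ('rrr5r0', 'd876898u'); at [26:43] match ' jt7lLL9rr5r00Q4p', groups = ('LL9rr5r0', '0Q4p').
`findall` packs the 2 group values into a tuple for every match.

[('rrr5r0', 'd876898u'), ('LL9rr5r0', '0Q4p')]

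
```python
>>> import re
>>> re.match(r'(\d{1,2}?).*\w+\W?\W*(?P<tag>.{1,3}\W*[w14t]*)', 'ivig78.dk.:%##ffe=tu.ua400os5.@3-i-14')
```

With `match`, the pattern is implicitly anchored at the beginning.
Here position 0 doesn't satisfy it, so the call returns None.

None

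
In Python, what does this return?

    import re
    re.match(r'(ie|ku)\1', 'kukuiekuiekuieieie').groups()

The backreference `\1` re-matches whatever the first group consumed, character for character.
`re.match` won't scan ahead — the pattern has to work from the very first character.
The match spans [0:4] → 'kuku'.
Captured: group 1 = 'ku'.

('ku',)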